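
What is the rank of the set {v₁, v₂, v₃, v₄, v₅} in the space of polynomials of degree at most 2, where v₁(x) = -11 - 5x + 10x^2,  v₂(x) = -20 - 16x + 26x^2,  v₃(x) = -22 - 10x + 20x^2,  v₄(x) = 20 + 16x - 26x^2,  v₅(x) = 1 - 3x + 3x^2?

rank 2

Represent each element by its coordinate vector in ℝ³.
Apply Gaussian elimination to the matrix whose rows are v₁, v₂, v₃, v₄, v₅.
Reduction leaves 2 leading entries, giving rank 2.
(With 5 elements in a 3-dimensional space the rank is at most 3.)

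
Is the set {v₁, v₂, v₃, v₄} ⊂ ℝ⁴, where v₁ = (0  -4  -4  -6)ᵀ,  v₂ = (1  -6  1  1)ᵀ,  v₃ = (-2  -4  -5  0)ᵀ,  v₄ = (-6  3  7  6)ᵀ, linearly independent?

Row-reduce the matrix whose columns are v₁, v₂, v₃, v₄.
The reduction yields 4 nonzero rows, so the rank is 4.
Since rank = 4 (the number of vectors), the set is linearly independent.

linearly independent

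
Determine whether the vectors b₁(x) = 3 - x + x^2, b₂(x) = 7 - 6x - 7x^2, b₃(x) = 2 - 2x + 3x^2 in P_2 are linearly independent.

linearly independent

Write each element as a coordinate vector in ℝ³ using {1, x, x^2}.
Place the vectors as rows of a 3×3 matrix and reduce to echelon form.
The reduction yields 3 nonzero rows, so the rank is 3.
Since rank = 3 (the number of vectors), the set is linearly independent.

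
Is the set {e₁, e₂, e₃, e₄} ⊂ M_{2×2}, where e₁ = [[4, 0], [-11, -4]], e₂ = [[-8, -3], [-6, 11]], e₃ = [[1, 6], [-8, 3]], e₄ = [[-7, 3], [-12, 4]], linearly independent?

linearly independent

Take coordinates with respect to the standard basis {E₁₁, E₁₂, E₂₁, E₂₂}.
Form the 4×4 matrix with these as columns; its determinant is -7110.
A nonzero determinant means the columns are linearly independent.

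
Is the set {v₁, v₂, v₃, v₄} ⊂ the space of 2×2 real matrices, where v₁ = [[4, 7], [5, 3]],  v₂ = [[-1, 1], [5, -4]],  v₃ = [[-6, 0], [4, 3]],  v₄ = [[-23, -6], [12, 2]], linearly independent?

Write each element as a coordinate vector in ℝ⁴ using {E₁₁, E₁₂, E₂₁, E₂₂}.
Place the vectors as rows of a 4×4 matrix and reduce to echelon form.
The reduction yields 3 nonzero rows, so the rank is 3.
Since rank 3 < 4, the set is linearly dependent.

linearly dependent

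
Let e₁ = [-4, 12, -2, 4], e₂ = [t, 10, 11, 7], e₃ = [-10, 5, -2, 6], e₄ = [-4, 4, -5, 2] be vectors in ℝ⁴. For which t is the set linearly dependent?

t = -35/6

Dependence holds iff the 4×4 matrix [e₁ e₂ e₃ e₄] is singular.
Cofactor expansion gives det = -216*t - 1260.
This vanishes exactly when t = -35/6.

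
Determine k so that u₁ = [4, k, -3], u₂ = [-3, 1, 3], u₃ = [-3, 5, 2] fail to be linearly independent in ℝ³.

k = -16/3

The set is linearly dependent precisely when det[u₁; u₂; u₃] = 0.
Cofactor expansion gives det = -3*k - 16.
This vanishes exactly when k = -16/3.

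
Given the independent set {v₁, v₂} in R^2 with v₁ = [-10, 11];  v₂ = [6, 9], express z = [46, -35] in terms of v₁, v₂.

Solve the system with v₁, v₂ as columns and z as the right-hand side.
Back-substitution yields (α₁, α₂) = (-4, 1).

z = -4v₁ + v₂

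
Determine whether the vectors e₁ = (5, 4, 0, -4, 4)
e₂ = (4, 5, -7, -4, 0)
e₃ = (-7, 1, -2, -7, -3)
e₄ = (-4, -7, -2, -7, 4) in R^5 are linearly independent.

Row-reduce the matrix whose columns are e₁, e₂, e₃, e₄.
The reduction yields 4 nonzero rows, so the rank is 4.
Since rank = 4 (the number of vectors), the set is linearly independent.

linearly independent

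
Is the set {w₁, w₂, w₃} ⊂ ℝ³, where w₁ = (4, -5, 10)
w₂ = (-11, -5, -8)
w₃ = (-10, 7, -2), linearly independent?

linearly independent

Place the vectors as rows of a 3×3 matrix and reduce to echelon form.
The reduction yields 3 nonzero rows, so the rank is 3.
Since rank = 3 (the number of vectors), the set is linearly independent.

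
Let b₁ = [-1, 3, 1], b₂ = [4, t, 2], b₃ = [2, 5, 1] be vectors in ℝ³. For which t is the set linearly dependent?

t = 10

The set is linearly dependent precisely when det[b₁; b₂; b₃] = 0.
The determinant works out to 30 - 3*t.
This vanishes exactly when t = 10.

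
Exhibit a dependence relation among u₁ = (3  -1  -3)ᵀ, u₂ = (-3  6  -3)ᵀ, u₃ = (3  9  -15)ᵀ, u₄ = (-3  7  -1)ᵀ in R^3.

3u₁ + 2u₂ - u₃ = 0

Set up α₁u₁ + … + α₄u₄ = 0 and solve the homogeneous system.
A generator of the null space is (3, 2, -1, 0).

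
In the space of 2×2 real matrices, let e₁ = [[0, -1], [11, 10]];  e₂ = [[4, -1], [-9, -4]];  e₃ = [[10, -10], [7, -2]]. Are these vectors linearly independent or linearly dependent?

Take coordinates with respect to the standard basis {E₁₁, E₁₂, E₂₁, E₂₂}.
Place the vectors as rows of a 3×4 matrix and reduce to echelon form.
The reduction yields 3 nonzero rows, so the rank is 3.
Since rank = 3 (the number of vectors), the set is linearly independent.

linearly independent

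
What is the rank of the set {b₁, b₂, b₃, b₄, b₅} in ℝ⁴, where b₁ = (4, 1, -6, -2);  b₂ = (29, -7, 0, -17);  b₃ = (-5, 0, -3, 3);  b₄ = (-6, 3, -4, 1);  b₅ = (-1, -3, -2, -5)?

rank 4

Put the 4×5 matrix [b₁|b₂|b₃|b₄|b₅] into echelon form.
The echelon form has 4 nonzero rows, so the rank is 4.
(With 5 elements in a 4-dimensional space the rank is at most 4.)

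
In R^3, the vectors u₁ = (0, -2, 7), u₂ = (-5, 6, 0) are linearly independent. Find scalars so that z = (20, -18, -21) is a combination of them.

Set up the augmented matrix [u₁ | u₂ | z] and row-reduce.
Back-substitution yields (a₁, a₂) = (-3, -4).

z = -3u₁ - 4u₂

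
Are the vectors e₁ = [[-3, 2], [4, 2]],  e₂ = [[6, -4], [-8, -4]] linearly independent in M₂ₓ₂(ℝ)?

linearly dependent

Write each element as a coordinate vector in ℝ⁴ using {E₁₁, E₁₂, E₂₁, E₂₂}.
Place the vectors as rows of a 2×4 matrix and reduce to echelon form.
The reduction yields 1 nonzero row, so the rank is 1.
Since rank 1 < 2, the set is linearly dependent.
Indeed 2e₁ + e₂ = 0.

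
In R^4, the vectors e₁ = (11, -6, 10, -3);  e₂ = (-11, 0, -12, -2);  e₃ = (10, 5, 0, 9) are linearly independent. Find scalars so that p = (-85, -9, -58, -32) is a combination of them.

p = -e₁ + 4e₂ - 3e₃

Write p = a₁e₁ + … + a₃e₃ and equate components.
Row-reducing the augmented matrix gives the unique coefficients (a₁, a₂, a₃) = (-1, 4, -3).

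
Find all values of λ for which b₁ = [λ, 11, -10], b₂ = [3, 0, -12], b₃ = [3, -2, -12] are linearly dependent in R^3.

λ = 5/2

Place the vectors as rows of a 3×3 matrix; dependence ⇔ determinant zero.
Cofactor expansion gives det = 60 - 24*λ.
This vanishes exactly when λ = 5/2.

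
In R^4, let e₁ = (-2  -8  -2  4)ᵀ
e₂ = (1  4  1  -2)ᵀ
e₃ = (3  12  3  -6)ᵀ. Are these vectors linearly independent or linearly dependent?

linearly dependent

One vector is a scalar multiple of another, so the set is dependent.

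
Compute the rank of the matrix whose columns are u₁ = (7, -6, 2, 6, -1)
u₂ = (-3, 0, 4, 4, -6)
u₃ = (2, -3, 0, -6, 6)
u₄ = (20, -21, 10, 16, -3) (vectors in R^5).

3

Form the matrix with u₁, u₂, u₃, u₄ as columns and reduce.
Exactly 3 pivots survive; hence the rank is 3.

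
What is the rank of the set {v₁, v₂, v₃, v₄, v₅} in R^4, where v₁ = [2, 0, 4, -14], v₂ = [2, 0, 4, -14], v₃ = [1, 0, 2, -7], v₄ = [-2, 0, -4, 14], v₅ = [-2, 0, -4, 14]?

1

Apply Gaussian elimination to the matrix whose rows are v₁, v₂, v₃, v₄, v₅.
There is 1 pivot column, so rank = 1.
(With 5 elements in a 4-dimensional space the rank is at most 4.)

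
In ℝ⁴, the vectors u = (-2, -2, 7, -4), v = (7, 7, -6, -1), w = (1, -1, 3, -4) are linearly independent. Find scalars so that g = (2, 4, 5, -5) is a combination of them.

g = 2u + v - w

Write g = c₁u + … + c₃w and equate components.
Row-reducing the augmented matrix gives the unique coefficients (c₁, c₂, c₃) = (2, 1, -1).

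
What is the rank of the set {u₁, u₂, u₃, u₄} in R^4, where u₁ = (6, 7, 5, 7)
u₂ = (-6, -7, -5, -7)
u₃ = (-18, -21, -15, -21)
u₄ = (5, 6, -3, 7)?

rank 2

Row-reduce the 4×4 matrix with these as rows.
The echelon form has 2 nonzero rows, so the rank is 2.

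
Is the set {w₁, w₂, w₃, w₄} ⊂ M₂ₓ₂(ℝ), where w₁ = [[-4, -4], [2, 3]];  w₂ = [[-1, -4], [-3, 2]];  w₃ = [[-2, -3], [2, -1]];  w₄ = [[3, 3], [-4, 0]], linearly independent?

linearly independent

Take coordinates with respect to the standard basis {E₁₁, E₁₂, E₂₁, E₂₂}.
Row-reduce the matrix whose columns are w₁, w₂, w₃, w₄.
The reduction yields 4 nonzero rows, so the rank is 4.
Since rank = 4 (the number of vectors), the set is linearly independent.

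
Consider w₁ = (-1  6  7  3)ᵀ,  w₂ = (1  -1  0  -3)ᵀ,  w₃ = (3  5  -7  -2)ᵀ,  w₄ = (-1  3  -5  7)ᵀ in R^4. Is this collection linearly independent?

linearly independent

The matrix [w₁|w₂|w₃|w₄] has determinant 91.
A nonzero determinant means the columns are linearly independent.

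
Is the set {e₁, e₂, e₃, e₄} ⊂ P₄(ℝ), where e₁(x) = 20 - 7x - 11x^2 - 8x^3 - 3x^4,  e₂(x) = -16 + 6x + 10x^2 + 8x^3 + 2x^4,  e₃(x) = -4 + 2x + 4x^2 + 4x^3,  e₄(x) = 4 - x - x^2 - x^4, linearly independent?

linearly dependent

Write each element as a coordinate vector in ℝ⁵ using {1, x, …, x^4}.
Row-reduce the matrix whose columns are e₁, e₂, e₃, e₄.
The reduction yields 2 nonzero rows, so the rank is 2.
Since rank 2 < 4, the set is linearly dependent.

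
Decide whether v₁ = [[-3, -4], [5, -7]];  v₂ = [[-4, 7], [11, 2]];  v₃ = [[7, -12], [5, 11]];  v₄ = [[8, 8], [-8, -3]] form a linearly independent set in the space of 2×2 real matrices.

Write each element as a coordinate vector in ℝ⁴ using {E₁₁, E₁₂, E₂₁, E₂₂}.
The matrix [v₁|v₂|v₃|v₄] has determinant 20490.
A nonzero determinant means the columns are linearly independent.

linearly independent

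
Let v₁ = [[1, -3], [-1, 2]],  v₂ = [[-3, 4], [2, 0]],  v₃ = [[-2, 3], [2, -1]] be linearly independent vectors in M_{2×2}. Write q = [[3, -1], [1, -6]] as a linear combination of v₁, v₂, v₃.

q = -v₁ - 4v₂ + 4v₃

Work in coordinates with respect to the standard basis {E₁₁, E₁₂, E₂₁, E₂₂}.
Write q = c₁v₁ + … + c₃v₃ and equate components.
Back-substitution yields (c₁, c₂, c₃) = (-1, -4, 4).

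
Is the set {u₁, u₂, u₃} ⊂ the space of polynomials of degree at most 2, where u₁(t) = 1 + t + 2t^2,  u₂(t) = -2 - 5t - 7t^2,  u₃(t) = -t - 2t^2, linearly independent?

Take coordinates with respect to the standard basis {1, t, t^2}.
Place the vectors as rows of a 3×3 matrix and reduce to echelon form.
The reduction yields 3 nonzero rows, so the rank is 3.
Since rank = 3 (the number of vectors), the set is linearly independent.

linearly independent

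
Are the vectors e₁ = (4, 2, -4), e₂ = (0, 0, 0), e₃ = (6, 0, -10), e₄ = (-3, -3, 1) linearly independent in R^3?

linearly dependent

There are 4 vectors in a 3-dimensional space, so they cannot be linearly independent.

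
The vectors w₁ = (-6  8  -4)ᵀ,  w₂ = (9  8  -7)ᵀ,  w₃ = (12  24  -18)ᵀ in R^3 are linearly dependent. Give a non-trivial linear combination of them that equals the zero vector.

Row-reduce the matrix with w₁, w₂, w₃ as columns; the null space gives the coefficients.
A generator of the null space is (1, 2, -1).

w₁ + 2w₂ - w₃ = 0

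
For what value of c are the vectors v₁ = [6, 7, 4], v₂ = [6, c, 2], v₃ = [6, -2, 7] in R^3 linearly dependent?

Dependence holds iff the 3×3 matrix [v₁ v₂ v₃] is singular.
Cofactor expansion gives det = 18*c - 234.
This vanishes exactly when c = 13.

c = 13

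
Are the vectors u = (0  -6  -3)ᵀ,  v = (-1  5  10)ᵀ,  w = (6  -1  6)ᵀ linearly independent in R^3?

Row-reduce the matrix whose columns are u, v, w.
The reduction yields 3 nonzero rows, so the rank is 3.
Since rank = 3 (the number of vectors), the set is linearly independent.

linearly independent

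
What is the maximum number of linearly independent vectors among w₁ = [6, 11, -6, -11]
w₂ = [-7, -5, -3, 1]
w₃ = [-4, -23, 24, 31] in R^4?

2

Apply Gaussian elimination to the matrix whose rows are w₁, w₂, w₃.
Exactly 2 pivots survive; hence the rank is 2.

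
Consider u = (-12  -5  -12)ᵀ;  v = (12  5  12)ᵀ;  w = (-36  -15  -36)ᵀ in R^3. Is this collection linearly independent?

linearly dependent

Row-reduce the matrix whose columns are u, v, w.
The reduction yields 1 nonzero row, so the rank is 1.
Since rank 1 < 3, the set is linearly dependent.
Indeed u + v = 0.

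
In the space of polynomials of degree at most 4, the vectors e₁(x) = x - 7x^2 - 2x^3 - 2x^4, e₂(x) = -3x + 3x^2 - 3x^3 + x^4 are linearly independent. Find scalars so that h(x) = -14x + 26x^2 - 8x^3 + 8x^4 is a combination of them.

Work in coordinates with respect to the standard basis {1, x, …, x^4}.
Write h = a₁e₁ + a₂e₂ and equate components.
Back-substitution yields (a₁, a₂) = (-2, 4).

h = -2e₁ + 4e₂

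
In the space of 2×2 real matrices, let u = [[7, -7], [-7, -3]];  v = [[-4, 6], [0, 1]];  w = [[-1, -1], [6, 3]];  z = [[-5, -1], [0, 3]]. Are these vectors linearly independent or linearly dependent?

linearly independent

Take coordinates with respect to the standard basis {E₁₁, E₁₂, E₂₁, E₂₂}.
Form the 4×4 matrix with these as columns; its determinant is 424.
A nonzero determinant means the columns are linearly independent.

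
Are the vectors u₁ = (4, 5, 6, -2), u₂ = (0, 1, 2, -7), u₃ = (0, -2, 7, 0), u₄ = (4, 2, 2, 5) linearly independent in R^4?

Row-reduce the matrix whose columns are u₁, u₂, u₃, u₄.
The reduction yields 4 nonzero rows, so the rank is 4.
Since rank = 4 (the number of vectors), the set is linearly independent.

linearly independent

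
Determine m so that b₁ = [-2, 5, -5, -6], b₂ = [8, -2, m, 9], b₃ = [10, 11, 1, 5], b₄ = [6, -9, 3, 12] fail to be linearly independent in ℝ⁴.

m = -32/11

The vectors are dependent exactly when the determinant of the matrix with rows b₁, b₂, b₃, b₄ vanishes.
The determinant works out to -132*m - 384.
This vanishes exactly when m = -32/11.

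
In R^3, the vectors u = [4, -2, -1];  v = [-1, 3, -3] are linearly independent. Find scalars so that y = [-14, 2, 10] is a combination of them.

y = -4u - 2v

Write y = α₁u + α₂v and equate components.
Back-substitution yields (α₁, α₂) = (-4, -2).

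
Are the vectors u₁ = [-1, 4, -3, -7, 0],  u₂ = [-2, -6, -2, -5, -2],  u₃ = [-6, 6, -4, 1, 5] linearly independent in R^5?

Row-reduce the matrix whose columns are u₁, u₂, u₃.
The reduction yields 3 nonzero rows, so the rank is 3.
Since rank = 3 (the number of vectors), the set is linearly independent.

linearly independent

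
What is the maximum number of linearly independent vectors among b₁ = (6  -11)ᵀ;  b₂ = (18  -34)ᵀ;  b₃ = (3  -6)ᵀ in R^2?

Form the matrix with b₁, b₂, b₃ as columns and reduce.
Exactly 2 pivots survive; hence the rank is 2.
(With 3 elements in a 2-dimensional space the rank is at most 2.)

2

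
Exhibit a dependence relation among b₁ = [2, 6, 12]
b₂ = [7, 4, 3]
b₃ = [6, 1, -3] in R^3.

Row-reduce the matrix with b₁, b₂, b₃ as columns; the null space gives the coefficients.
One solution (up to scaling) is (1, -2, 2).

b₁ - 2b₂ + 2b₃ = 0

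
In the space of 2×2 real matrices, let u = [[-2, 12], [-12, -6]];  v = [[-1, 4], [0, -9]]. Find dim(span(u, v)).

dim = 2

Use coordinates relative to {E₁₁, E₁₂, E₂₁, E₂₂}.
Row-reduce the 2×4 matrix with these as rows.
Exactly 2 pivots survive; hence the rank is 2.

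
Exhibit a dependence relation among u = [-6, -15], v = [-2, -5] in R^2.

Set up α₁u + α₂v = 0 and solve the homogeneous system.
One solution (up to scaling) is (1, -3).

u - 3v = 0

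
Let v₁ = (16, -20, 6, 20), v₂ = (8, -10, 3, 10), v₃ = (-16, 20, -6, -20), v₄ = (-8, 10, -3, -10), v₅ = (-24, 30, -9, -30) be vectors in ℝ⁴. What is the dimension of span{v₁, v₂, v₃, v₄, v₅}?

dim = 1

Row-reduce the 5×4 matrix with these as rows.
Reduction leaves 1 leading entry, giving rank 1.
(With 5 elements in a 4-dimensional space the rank is at most 4.)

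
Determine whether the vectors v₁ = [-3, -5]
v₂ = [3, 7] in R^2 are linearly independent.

Form the 2×2 matrix with these as columns; its determinant is -6.
A nonzero determinant means the columns are linearly independent.

linearly independent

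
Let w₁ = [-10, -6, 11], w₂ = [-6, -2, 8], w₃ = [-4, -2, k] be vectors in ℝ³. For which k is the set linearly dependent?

Dependence holds iff the 3×3 matrix [w₁ w₂ w₃] is singular.
Cofactor expansion gives det = 76 - 16*k.
Solving 76 - 16*k = 0 yields k = 19/4.

k = 19/4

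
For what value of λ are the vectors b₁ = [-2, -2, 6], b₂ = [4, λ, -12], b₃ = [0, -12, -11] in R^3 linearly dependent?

λ = 4

Place the vectors as rows of a 3×3 matrix; dependence ⇔ determinant zero.
Expanding, det = 22*λ - 88.
This vanishes exactly when λ = 4.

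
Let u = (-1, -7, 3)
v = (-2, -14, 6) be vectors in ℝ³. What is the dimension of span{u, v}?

dim = 1

Put the 3×2 matrix [u|v] into echelon form.
There is 1 pivot column, so rank = 1.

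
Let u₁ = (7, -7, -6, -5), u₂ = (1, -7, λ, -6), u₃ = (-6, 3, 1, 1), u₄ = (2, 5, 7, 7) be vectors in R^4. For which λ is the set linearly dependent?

The set is linearly dependent precisely when det[u₁; u₂; u₃; u₄] = 0.
Cofactor expansion gives det = 16*λ + 172.
Solving 16*λ + 172 = 0 yields λ = -43/4.

λ = -43/4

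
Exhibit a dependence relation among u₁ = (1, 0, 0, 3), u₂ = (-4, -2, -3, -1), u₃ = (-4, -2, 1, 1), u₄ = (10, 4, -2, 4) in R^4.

Solve the homogeneous system with u₁, u₂, u₃, u₄ as columns by row-reducing the coefficient matrix.
A generator of the null space is (2, 0, -2, -1).

2u₁ - 2u₃ - u₄ = 0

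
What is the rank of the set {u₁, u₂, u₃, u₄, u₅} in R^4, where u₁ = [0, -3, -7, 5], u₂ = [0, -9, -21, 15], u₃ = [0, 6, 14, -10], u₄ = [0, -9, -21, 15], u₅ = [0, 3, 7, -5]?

Apply Gaussian elimination to the matrix whose rows are u₁, u₂, u₃, u₄, u₅.
The echelon form has 1 nonzero row, so the rank is 1.
(With 5 elements in a 4-dimensional space the rank is at most 4.)

rank 1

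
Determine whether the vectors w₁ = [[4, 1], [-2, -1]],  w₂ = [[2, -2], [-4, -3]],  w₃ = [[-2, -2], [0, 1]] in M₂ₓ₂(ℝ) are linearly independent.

linearly independent

Write each element as a coordinate vector in ℝ⁴ using {E₁₁, E₁₂, E₂₁, E₂₂}.
Place the vectors as rows of a 3×4 matrix and reduce to echelon form.
The reduction yields 3 nonzero rows, so the rank is 3.
Since rank = 3 (the number of vectors), the set is linearly independent.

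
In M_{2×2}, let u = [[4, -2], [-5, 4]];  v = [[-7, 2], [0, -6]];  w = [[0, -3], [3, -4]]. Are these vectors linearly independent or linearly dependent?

Write each element as a coordinate vector in ℝ⁴ using {E₁₁, E₁₂, E₂₁, E₂₂}.
Row-reduce the matrix whose columns are u, v, w.
The reduction yields 3 nonzero rows, so the rank is 3.
Since rank = 3 (the number of vectors), the set is linearly independent.

linearly independent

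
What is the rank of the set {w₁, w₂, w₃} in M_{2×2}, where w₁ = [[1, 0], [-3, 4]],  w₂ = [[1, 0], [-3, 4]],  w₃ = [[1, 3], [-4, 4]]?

Use coordinates relative to {E₁₁, E₁₂, E₂₁, E₂₂}.
Apply Gaussian elimination to the matrix whose rows are w₁, w₂, w₃.
Reduction leaves 2 leading entries, giving rank 2.

2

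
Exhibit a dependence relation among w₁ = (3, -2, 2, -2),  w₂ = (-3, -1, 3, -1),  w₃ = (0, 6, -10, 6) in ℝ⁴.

2w₁ + 2w₂ + w₃ = 0

Solve the homogeneous system with w₁, w₂, w₃ as columns by row-reducing the coefficient matrix.
One solution (up to scaling) is (2, 2, 1).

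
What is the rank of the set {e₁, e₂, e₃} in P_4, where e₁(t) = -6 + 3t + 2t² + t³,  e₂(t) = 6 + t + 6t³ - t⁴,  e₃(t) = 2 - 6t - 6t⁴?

3

Pass to coordinate vectors with respect to the basis {1, t, …, t⁴}.
Apply Gaussian elimination to the matrix whose rows are e₁, e₂, e₃.
Reduction leaves 3 leading entries, giving rank 3.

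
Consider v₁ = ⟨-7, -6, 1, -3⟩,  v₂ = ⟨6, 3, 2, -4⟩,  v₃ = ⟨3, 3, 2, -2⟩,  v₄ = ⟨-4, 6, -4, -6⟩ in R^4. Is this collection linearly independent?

Row-reduce the matrix whose columns are v₁, v₂, v₃, v₄.
The reduction yields 4 nonzero rows, so the rank is 4.
Since rank = 4 (the number of vectors), the set is linearly independent.

linearly independent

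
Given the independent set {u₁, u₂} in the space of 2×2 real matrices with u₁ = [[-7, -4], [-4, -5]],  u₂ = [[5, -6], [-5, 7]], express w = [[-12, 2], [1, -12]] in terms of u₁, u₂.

w = u₁ - u₂

Identify each element with its coordinate vector in ℝ⁴ via {E₁₁, E₁₂, E₂₁, E₂₂}.
Write w = α₁u₁ + α₂u₂ and equate components.
The system has the unique solution (α₁, α₂) = (1, -1).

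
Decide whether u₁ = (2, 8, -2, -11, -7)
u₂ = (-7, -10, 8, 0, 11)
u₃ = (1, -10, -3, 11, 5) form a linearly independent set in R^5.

linearly independent

Row-reduce the matrix whose columns are u₁, u₂, u₃.
The reduction yields 3 nonzero rows, so the rank is 3.
Since rank = 3 (the number of vectors), the set is linearly independent.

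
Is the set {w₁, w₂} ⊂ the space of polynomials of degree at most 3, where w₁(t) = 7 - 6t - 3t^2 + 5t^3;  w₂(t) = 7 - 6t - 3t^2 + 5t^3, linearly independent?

Take coordinates with respect to the standard basis {1, t, …, t^3}.
Two of the vectors are equal, giving an immediate dependence.

linearly dependent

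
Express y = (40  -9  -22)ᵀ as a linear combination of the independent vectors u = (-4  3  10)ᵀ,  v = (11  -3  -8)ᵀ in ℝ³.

Since u, v are independent, the coefficients expressing y are uniquely determined by a linear system.
The system has the unique solution (α₁, α₂) = (1, 4).

y = u + 4v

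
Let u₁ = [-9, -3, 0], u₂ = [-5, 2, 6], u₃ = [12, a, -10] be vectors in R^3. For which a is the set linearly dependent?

The set is linearly dependent precisely when det[u₁; u₂; u₃] = 0.
Cofactor expansion gives det = 54*a + 114.
This vanishes exactly when a = -19/9.

a = -19/9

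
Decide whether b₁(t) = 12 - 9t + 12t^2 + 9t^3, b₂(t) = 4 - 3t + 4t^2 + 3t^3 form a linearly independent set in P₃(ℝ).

Write each element as a coordinate vector in ℝ⁴ using {1, t, …, t^3}.
Place the vectors as rows of a 2×4 matrix and reduce to echelon form.
The reduction yields 1 nonzero row, so the rank is 1.
Since rank 1 < 2, the set is linearly dependent.

linearly dependent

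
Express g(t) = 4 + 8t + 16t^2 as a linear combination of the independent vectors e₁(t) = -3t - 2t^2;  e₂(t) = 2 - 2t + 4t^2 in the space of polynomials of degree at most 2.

g = -4e₁ + 2e₂

Identify each element with its coordinate vector in ℝ³ via {1, t, t^2}.
Set up the augmented matrix [e₁ | e₂ | g] and row-reduce.
Row-reducing the augmented matrix gives the unique coefficients (c₁, c₂) = (-4, 2).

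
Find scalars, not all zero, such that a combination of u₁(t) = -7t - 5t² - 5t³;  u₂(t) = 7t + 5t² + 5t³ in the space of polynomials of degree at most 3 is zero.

Take coordinates with respect to {1, t, …, t³}.
Row-reduce the matrix with u₁, u₂ as columns; the null space gives the coefficients.
One solution (up to scaling) is (1, 1).

u₁ + u₂ = 0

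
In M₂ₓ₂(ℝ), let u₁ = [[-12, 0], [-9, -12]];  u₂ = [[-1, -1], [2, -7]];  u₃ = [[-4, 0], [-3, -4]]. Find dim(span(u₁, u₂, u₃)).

dim = 2

Pass to coordinate vectors with respect to the basis {E₁₁, E₁₂, E₂₁, E₂₂}.
Put the 4×3 matrix [u₁|u₂|u₃] into echelon form.
There are 2 pivot columns, so rank = 2.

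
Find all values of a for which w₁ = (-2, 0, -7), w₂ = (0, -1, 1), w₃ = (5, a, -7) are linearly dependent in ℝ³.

The set is linearly dependent precisely when det[w₁; w₂; w₃] = 0.
Expanding, det = 2*a - 49.
Solving 2*a - 49 = 0 yields a = 49/2.

a = 49/2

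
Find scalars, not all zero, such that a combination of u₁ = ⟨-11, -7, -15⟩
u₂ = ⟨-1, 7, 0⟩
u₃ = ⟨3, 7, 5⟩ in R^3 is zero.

u₁ - 2u₂ + 3u₃ = 0

Row-reduce the matrix with u₁, u₂, u₃ as columns; the null space gives the coefficients.
One solution (up to scaling) is (1, -2, 3).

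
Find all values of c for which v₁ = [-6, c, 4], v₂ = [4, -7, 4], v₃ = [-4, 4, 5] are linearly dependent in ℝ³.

c = 43/6

Dependence holds iff the 3×3 matrix [v₁ v₂ v₃] is singular.
Expanding, det = 258 - 36*c.
Solving 258 - 36*c = 0 yields c = 43/6.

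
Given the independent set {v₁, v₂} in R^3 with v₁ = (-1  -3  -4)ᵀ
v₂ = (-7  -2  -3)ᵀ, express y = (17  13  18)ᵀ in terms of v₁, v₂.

y = -3v₁ - 2v₂

Write y = c₁v₁ + c₂v₂ and equate components.
Back-substitution yields (c₁, c₂) = (-3, -2).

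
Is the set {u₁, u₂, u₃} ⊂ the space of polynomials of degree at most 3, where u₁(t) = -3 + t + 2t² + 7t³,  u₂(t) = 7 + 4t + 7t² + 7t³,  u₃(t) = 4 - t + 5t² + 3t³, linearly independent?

Write each element as a coordinate vector in ℝ⁴ using {1, t, …, t³}.
Row-reduce the matrix whose columns are u₁, u₂, u₃.
The reduction yields 3 nonzero rows, so the rank is 3.
Since rank = 3 (the number of vectors), the set is linearly independent.

linearly independent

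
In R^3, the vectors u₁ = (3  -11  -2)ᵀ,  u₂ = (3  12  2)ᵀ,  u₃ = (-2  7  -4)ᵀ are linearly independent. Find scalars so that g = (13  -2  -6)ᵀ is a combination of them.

g = 3u₁ + 2u₂ + u₃

Write g = c₁u₁ + … + c₃u₃ and equate components.
The system has the unique solution (c₁, c₂, c₃) = (3, 2, 1).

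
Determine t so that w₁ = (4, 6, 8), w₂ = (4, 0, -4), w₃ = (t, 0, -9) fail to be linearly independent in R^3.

t = 9

Dependence holds iff the 3×3 matrix [w₁ w₂ w₃] is singular.
Cofactor expansion gives det = 216 - 24*t.
Setting this to zero gives t = 9.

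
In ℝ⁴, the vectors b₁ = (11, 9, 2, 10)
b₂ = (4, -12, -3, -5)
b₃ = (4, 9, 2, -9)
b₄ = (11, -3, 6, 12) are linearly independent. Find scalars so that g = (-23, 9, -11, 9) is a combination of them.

Write g = α₁b₁ + … + α₄b₄ and equate components.
The system has the unique solution (α₁, …, α₄) = (1, -1, -2, -2).

g = b₁ - b₂ - 2b₃ - 2b₄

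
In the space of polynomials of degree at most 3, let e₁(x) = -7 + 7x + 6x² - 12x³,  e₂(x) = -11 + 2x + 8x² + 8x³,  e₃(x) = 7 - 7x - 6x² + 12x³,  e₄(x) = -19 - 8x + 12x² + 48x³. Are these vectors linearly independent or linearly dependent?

linearly dependent

Write each element as a coordinate vector in ℝ⁴ using {1, x, …, x³}.
Row-reduce the matrix whose columns are e₁, e₂, e₃, e₄.
The reduction yields 2 nonzero rows, so the rank is 2.
Since rank 2 < 4, the set is linearly dependent.
Indeed e₁ + e₃ = 0.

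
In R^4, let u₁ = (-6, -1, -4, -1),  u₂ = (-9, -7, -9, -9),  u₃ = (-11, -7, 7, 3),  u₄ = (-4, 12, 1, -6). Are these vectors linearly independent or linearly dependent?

linearly independent

Row-reduce the matrix whose columns are u₁, u₂, u₃, u₄.
The reduction yields 4 nonzero rows, so the rank is 4.
Since rank = 4 (the number of vectors), the set is linearly independent.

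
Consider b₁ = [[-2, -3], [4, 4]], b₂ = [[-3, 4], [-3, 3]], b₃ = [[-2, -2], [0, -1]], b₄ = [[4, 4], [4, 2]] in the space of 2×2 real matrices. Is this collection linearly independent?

linearly independent

Write each element as a coordinate vector in ℝ⁴ using {E₁₁, E₁₂, E₂₁, E₂₂}.
The matrix [b₁|b₂|b₃|b₄] has determinant -316.
A nonzero determinant means the columns are linearly independent.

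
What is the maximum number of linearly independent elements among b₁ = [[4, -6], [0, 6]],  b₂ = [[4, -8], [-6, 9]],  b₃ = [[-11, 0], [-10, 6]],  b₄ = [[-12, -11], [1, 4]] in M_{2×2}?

Pass to coordinate vectors with respect to the basis {E₁₁, E₁₂, E₂₁, E₂₂}.
Row-reduce the 4×4 matrix with these as rows.
The echelon form has 4 nonzero rows, so the rank is 4.

4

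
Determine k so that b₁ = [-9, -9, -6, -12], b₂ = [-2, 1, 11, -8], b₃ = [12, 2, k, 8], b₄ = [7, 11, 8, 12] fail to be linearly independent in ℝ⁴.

The vectors are dependent exactly when the determinant of the matrix with rows b₁, b₂, b₃, b₄ vanishes.
Expanding, det = 384 - 264*k.
Setting this to zero gives k = 16/11.

k = 16/11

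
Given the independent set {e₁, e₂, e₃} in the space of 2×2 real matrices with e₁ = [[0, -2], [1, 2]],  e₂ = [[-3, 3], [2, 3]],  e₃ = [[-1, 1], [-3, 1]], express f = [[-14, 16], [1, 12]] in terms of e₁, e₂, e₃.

f = -e₁ + 4e₂ + 2e₃

Take coordinate vectors relative to {E₁₁, E₁₂, E₂₁, E₂₂}.
Solve the system with e₁, e₂, e₃ as columns and f as the right-hand side.
The system has the unique solution (c₁, c₂, c₃) = (-1, 4, 2).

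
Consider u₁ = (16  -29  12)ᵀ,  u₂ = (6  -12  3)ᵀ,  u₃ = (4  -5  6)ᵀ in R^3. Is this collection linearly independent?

Row-reduce the matrix whose columns are u₁, u₂, u₃.
The reduction yields 2 nonzero rows, so the rank is 2.
Since rank 2 < 3, the set is linearly dependent.
Indeed u₁ - 2u₂ - u₃ = 0.

linearly dependent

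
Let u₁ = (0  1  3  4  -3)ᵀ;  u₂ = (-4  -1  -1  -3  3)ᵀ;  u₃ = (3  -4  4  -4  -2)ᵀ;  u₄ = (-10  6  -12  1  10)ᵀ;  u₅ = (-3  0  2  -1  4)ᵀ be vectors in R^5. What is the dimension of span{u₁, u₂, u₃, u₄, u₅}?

4

Put the 5×5 matrix [u₁|u₂|u₃|u₄|u₅] into echelon form.
Exactly 4 pivots survive; hence the rank is 4.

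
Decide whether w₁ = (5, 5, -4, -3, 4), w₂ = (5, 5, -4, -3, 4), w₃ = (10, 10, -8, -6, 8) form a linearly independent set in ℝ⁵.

One vector is a scalar multiple of another, so the set is dependent.

linearly dependent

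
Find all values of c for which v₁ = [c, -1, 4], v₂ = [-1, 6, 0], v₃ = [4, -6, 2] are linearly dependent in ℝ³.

c = 37/6

Place the vectors as rows of a 3×3 matrix; dependence ⇔ determinant zero.
The determinant works out to 12*c - 74.
Setting this to zero gives c = 37/6.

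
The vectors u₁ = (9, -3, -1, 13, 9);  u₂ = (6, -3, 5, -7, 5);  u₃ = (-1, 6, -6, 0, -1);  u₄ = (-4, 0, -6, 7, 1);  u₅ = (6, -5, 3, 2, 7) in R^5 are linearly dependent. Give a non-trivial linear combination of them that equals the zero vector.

Row-reduce the matrix with u₁, u₂, u₃, u₄, u₅ as columns; the null space gives the coefficients.
One solution (up to scaling) is (1, 2, -1, 1, -3).

u₁ + 2u₂ - u₃ + u₄ - 3u₅ = 0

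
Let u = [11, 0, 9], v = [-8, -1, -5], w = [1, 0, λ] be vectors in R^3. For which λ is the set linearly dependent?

λ = 9/11

The set is linearly dependent precisely when det[u; v; w] = 0.
Expanding, det = 9 - 11*λ.
Solving 9 - 11*λ = 0 yields λ = 9/11.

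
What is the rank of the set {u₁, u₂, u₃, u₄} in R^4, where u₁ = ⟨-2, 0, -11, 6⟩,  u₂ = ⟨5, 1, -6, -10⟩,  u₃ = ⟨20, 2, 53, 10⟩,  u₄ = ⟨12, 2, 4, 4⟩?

Apply Gaussian elimination to the matrix whose rows are u₁, u₂, u₃, u₄.
There are 3 pivot columns, so rank = 3.

rank 3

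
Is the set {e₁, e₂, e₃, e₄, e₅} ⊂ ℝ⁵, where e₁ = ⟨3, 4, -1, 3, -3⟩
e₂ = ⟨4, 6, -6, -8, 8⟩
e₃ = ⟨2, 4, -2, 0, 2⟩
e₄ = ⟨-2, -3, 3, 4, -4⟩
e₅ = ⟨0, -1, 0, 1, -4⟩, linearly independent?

linearly dependent

One vector is a scalar multiple of another, so the set is dependent.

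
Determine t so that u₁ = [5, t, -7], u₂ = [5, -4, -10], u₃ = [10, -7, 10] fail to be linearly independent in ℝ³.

Place the vectors as rows of a 3×3 matrix; dependence ⇔ determinant zero.
Expanding, det = -150*t - 585.
This vanishes exactly when t = -39/10.

t = -39/10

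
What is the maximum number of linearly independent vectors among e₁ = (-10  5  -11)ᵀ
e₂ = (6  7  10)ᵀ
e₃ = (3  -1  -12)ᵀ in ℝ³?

Form the matrix with e₁, e₂, e₃ as columns and reduce.
The echelon form has 3 nonzero rows, so the rank is 3.

3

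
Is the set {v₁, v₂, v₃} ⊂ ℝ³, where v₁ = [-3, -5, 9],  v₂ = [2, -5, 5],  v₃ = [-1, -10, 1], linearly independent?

linearly independent

The matrix [v₁|v₂|v₃] has determinant -325.
A nonzero determinant means the columns are linearly independent.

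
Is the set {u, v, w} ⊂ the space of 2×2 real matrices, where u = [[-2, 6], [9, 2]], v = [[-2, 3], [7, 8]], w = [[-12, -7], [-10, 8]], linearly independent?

linearly independent

Write each element as a coordinate vector in ℝ⁴ using {E₁₁, E₁₂, E₂₁, E₂₂}.
Place the vectors as rows of a 3×4 matrix and reduce to echelon form.
The reduction yields 3 nonzero rows, so the rank is 3.
Since rank = 3 (the number of vectors), the set is linearly independent.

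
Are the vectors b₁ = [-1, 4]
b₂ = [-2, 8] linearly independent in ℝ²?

One vector is a scalar multiple of another, so the set is dependent.

linearly dependent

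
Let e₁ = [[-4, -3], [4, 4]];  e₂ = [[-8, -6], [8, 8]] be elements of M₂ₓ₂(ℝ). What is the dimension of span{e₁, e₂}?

1

Pass to coordinate vectors with respect to the basis {E₁₁, E₁₂, E₂₁, E₂₂}.
Form the matrix with e₁, e₂ as columns and reduce.
The echelon form has 1 nonzero row, so the rank is 1.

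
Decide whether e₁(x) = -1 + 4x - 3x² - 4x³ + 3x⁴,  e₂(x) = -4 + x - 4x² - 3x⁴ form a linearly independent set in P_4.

Take coordinates with respect to the standard basis {1, x, …, x⁴}.
Place the vectors as rows of a 2×5 matrix and reduce to echelon form.
The reduction yields 2 nonzero rows, so the rank is 2.
Since rank = 2 (the number of vectors), the set is linearly independent.

linearly independent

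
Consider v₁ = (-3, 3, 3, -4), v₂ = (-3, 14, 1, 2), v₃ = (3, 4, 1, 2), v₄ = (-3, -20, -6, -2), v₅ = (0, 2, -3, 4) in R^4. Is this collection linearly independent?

There are 5 vectors in a 4-dimensional space, so they cannot be linearly independent.

linearly dependent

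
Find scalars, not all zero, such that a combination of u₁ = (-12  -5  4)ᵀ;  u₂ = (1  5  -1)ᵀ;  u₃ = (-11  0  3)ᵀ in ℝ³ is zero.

Set up α₁u₁ + … + α₃u₃ = 0 and solve the homogeneous system.
One solution (up to scaling) is (1, 1, -1).

u₁ + u₂ - u₃ = 0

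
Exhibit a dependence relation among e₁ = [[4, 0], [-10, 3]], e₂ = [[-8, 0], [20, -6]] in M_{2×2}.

2e₁ + e₂ = 0

Write each element as a vector in ℝ⁴ using {E₁₁, E₁₂, E₂₁, E₂₂}.
Solve the homogeneous system with e₁, e₂ as columns by row-reducing the coefficient matrix.
One solution (up to scaling) is (2, 1).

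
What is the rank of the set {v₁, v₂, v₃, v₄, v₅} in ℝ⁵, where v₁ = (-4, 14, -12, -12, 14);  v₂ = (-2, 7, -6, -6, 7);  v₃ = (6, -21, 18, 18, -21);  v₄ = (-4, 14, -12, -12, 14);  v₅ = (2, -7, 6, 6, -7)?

Put the 5×5 matrix [v₁|v₂|v₃|v₄|v₅] into echelon form.
There is 1 pivot column, so rank = 1.

rank 1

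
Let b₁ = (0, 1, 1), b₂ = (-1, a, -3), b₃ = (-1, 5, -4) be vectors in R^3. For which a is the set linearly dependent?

The set is linearly dependent precisely when det[b₁; b₂; b₃] = 0.
Cofactor expansion gives det = a - 6.
Solving a - 6 = 0 yields a = 6.

a = 6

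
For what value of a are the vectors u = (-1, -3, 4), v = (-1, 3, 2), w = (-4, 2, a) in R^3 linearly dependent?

The set is linearly dependent precisely when det[u; v; w] = 0.
The determinant works out to 68 - 6*a.
Setting this to zero gives a = 34/3.

a = 34/3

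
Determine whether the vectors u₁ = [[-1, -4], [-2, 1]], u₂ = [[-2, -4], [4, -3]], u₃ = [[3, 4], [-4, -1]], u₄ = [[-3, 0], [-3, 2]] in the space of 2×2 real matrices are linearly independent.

linearly independent

Write each element as a coordinate vector in ℝ⁴ using {E₁₁, E₁₂, E₂₁, E₂₂}.
Row-reduce the matrix whose columns are u₁, u₂, u₃, u₄.
The reduction yields 4 nonzero rows, so the rank is 4.
Since rank = 4 (the number of vectors), the set is linearly independent.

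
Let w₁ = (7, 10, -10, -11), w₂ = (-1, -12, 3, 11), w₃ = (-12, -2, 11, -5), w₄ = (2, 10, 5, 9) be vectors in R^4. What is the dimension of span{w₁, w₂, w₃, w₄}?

Put the 4×4 matrix [w₁|w₂|w₃|w₄] into echelon form.
There are 4 pivot columns, so rank = 4.

dim = 4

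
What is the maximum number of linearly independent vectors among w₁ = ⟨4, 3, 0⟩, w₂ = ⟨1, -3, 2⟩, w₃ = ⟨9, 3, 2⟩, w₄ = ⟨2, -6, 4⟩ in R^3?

Apply Gaussian elimination to the matrix whose rows are w₁, w₂, w₃, w₄.
There are 2 pivot columns, so rank = 2.
(With 4 elements in a 3-dimensional space the rank is at most 3.)

2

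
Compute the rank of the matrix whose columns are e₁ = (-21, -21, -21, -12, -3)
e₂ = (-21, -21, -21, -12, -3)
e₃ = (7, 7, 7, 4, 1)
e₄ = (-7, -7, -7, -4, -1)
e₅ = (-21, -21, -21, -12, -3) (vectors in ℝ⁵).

Form the matrix with e₁, e₂, e₃, e₄, e₅ as columns and reduce.
The echelon form has 1 nonzero row, so the rank is 1.

rank 1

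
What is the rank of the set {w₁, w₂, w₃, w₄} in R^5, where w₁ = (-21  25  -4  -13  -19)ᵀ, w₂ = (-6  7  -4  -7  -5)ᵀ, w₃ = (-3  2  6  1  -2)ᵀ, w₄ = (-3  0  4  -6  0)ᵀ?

3

Put the 5×4 matrix [w₁|w₂|w₃|w₄] into echelon form.
Reduction leaves 3 leading entries, giving rank 3.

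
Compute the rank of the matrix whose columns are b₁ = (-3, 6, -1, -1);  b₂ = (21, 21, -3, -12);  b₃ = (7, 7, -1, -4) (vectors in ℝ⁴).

Put the 4×3 matrix [b₁|b₂|b₃] into echelon form.
The echelon form has 2 nonzero rows, so the rank is 2.

2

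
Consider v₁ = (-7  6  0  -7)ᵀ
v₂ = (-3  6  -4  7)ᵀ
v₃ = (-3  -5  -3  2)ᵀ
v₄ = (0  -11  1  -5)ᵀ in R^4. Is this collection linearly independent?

The matrix [v₁|v₂|v₃|v₄] has determinant 0.
A zero determinant means the columns are linearly dependent.

linearly dependent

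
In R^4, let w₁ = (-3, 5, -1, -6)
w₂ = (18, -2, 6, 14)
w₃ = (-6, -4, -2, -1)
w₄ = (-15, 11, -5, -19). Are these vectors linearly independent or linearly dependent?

linearly dependent

The matrix [w₁|w₂|w₃|w₄] has determinant 0.
A zero determinant means the columns are linearly dependent.
Indeed 2w₁ + w₂ + 2w₃ = 0.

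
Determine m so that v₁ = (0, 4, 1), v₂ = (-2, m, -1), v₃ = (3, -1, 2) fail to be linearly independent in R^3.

Place the vectors as rows of a 3×3 matrix; dependence ⇔ determinant zero.
The determinant works out to 6 - 3*m.
Setting this to zero gives m = 2.

m = 2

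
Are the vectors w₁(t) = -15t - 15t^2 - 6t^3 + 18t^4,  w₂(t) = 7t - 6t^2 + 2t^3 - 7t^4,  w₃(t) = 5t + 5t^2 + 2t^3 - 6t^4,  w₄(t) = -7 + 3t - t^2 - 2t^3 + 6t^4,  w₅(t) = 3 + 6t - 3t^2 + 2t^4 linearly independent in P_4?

linearly dependent

Take coordinates with respect to the standard basis {1, t, …, t^4}.
One vector is a scalar multiple of another, so the set is dependent.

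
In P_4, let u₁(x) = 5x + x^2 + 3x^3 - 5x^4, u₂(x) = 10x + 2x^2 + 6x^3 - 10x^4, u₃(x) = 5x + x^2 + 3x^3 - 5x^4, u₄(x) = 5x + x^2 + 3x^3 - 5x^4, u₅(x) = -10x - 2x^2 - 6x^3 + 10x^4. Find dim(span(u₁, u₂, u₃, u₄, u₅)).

Pass to coordinate vectors with respect to the basis {1, x, …, x^4}.
Row-reduce the 5×5 matrix with these as rows.
Exactly 1 pivot survives; hence the rank is 1.

1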